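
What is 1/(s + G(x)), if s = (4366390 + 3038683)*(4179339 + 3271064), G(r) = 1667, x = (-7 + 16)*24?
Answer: 1/55170778096086 ≈ 1.8126e-14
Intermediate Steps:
x = 216 (x = 9*24 = 216)
s = 55170778094419 (s = 7405073*7450403 = 55170778094419)
1/(s + G(x)) = 1/(55170778094419 + 1667) = 1/55170778096086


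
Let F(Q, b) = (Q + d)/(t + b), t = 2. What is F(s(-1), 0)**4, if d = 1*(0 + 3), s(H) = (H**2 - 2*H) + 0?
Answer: 81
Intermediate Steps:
s(H) = H**2 - 2*H
d = 3 (d = 1*3 = 3)
F(Q, b) = (3 + Q)/(2 + b) (F(Q, b) = (Q + 3)/(2 + b) = (3 + Q)/(2 + b))
F(s(-1), 0)**4 = ((3 - (-2 - 1))/(2 + 0))**4 = ((3 - 1*(-3))/2)**4 = ((3 + 3)/2)**4 = ((1/2)*6)**4 = 3**4 = 81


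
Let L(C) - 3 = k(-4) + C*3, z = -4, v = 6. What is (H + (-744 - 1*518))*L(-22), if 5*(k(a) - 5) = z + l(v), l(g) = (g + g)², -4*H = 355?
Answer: 81045/2 ≈ 40523.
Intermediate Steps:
H = -355/4 (H = -¼*355 = -355/4 ≈ -88.750)
l(g) = 4*g² (l(g) = (2*g)² = 4*g²)
k(a) = 33 (k(a) = 5 + (-4 + 4*6²)/5 = 5 + (-4 + 4*36)/5 = 5 + (-4 + 144)/5 = 5 + (⅕)*140 = 5 + 28 = 33)
L(C) = 36 + 3*C (L(C) = 3 + (33 + C*3) = 3 + (33 + 3*C) = 36 + 3*C)
(H + (-744 - 1*518))*L(-22) = (-355/4 + (-744 - 1*518))*(36 + 3*(-22)) = (-355/4 + (-744 - 518))*(36 - 66) = (-355/4 - 1262)*(-30) = -5403/4*(-30) = 81045/2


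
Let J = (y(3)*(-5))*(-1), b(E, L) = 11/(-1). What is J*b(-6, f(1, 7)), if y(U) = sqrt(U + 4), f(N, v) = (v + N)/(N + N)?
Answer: -55*sqrt(7) ≈ -145.52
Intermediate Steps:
f(N, v) = (N + v)/(2*N) (f(N, v) = (N + v)/((2*N)) = (N + v)*(1/(2*N)) = (N + v)/(2*N))
y(U) = sqrt(4 + U)
b(E, L) = -11 (b(E, L) = 11*(-1) = -11)
J = 5*sqrt(7) (J = (sqrt(4 + 3)*(-5))*(-1) = (sqrt(7)*(-5))*(-1) = -5*sqrt(7)*(-1) = 5*sqrt(7) ≈ 13.229)
J*b(-6, f(1, 7)) = (5*sqrt(7))*(-11) = -55*sqrt(7)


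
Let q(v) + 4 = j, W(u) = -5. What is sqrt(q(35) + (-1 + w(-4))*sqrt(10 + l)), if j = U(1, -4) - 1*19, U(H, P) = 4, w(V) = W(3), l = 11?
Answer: sqrt(-19 - 6*sqrt(21)) ≈ 6.8188*I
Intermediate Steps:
w(V) = -5
j = -15 (j = 4 - 1*19 = 4 - 19 = -15)
q(v) = -19 (q(v) = -4 - 15 = -19)
sqrt(q(35) + (-1 + w(-4))*sqrt(10 + l)) = sqrt(-19 + (-1 - 5)*sqrt(10 + 11)) = sqrt(-19 - 6*sqrt(21))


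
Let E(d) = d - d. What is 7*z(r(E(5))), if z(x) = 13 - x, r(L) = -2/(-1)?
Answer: 77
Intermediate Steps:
E(d) = 0
r(L) = 2 (r(L) = -2*(-1) = 2)
7*z(r(E(5))) = 7*(13 - 1*2) = 7*(13 - 2) = 7*11 = 77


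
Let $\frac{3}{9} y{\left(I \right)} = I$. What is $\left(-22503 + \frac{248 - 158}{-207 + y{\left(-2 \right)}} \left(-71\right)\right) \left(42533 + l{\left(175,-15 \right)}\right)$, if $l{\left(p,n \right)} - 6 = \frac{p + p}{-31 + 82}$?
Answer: $- \frac{16254263949}{17} \approx -9.5613 \cdot 10^{8}$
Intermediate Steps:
$y{\left(I \right)} = 3 I$
$l{\left(p,n \right)} = 6 + \frac{2 p}{51}$ ($l{\left(p,n \right)} = 6 + \frac{p + p}{-31 + 82} = 6 + \frac{2 p}{51}$)
$\left(-22503 + \frac{248 - 158}{-207 + y{\left(-2 \right)}} \left(-71\right)\right) \left(42533 + l{\left(175,-15 \right)}\right) = \left(-22503 + \frac{248 - 158}{-207 + 3 \left(-2\right)} \left(-71\right)\right) \left(42533 + \left(6 + \frac{2}{51} \cdot 175\right)\right) = \left(-22503 + \frac{90}{-207 - 6} \left(-71\right)\right) \left(42533 + \left(6 + \frac{350}{51}\right)\right) = \left(-22503 + \frac{90}{-213} \left(-71\right)\right) \left(42533 + \frac{656}{51}\right) = \left(-22503 + 90 \left(- \frac{1}{213}\right) \left(-71\right)\right) \frac{2169839}{51} = \left(-22503 - -30\right) \frac{2169839}{51} = \left(-22503 + 30\right) \frac{2169839}{51} = \left(-22473\right) \frac{2169839}{51} = - \frac{16254263949}{17}$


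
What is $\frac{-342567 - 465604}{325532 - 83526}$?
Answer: $- \frac{808171}{242006} \approx -3.3395$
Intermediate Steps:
$\frac{-342567 - 465604}{325532 - 83526} = - \frac{808171}{325532 + \left(-125663 + 42137\right)} = - \frac{808171}{325532 - 83526} = - \frac{808171}{242006}$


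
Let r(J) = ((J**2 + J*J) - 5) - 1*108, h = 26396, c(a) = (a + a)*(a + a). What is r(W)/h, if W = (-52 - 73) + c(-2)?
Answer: 23649/26396 ≈ 0.89593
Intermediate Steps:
c(a) = 4*a**2 (c(a) = (2*a)*(2*a) = 4*a**2)
W = -109 (W = (-52 - 73) + 4*(-2)**2 = -125 + 4*4 = -125 + 16 = -109)
r(J) = -113 + 2*J**2 (r(J) = ((J**2 + J**2) - 5) - 108 = (2*J**2 - 5) - 108 = (-5 + 2*J**2) - 108 = -113 + 2*J**2)
r(W)/h = (-113 + 2*(-109)**2)/26396 = (-113 + 2*11881)*(1/26396) = (-113 + 23762)*(1/26396) = 23649*(1/26396) = 23649/26396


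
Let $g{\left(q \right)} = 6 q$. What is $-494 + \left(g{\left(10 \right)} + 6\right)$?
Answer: $-428$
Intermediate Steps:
$-494 + \left(g{\left(10 \right)} + 6\right) = -494 + \left(6 \cdot 10 + 6\right) = -494 + \left(60 + 6\right) = -494 + 66 = -428$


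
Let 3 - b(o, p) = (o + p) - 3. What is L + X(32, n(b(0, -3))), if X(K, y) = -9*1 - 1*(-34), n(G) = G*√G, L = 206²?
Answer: 42461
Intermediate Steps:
b(o, p) = 6 - o - p (b(o, p) = 3 - ((o + p) - 3) = 3 - (-3 + o + p) = 3 + (3 - o - p) = 6 - o - p)
L = 42436
n(G) = G^(3/2)
X(K, y) = 25 (X(K, y) = -9 + 34 = 25)
L + X(32, n(b(0, -3))) = 42436 + 25 = 42461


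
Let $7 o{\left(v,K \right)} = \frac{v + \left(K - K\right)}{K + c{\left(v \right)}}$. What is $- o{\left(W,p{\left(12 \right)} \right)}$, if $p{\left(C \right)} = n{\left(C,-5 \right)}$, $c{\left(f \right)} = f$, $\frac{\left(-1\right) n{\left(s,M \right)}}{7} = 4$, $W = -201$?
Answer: $- \frac{201}{1603} \approx -0.12539$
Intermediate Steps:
$n{\left(s,M \right)} = -28$ ($n{\left(s,M \right)} = \left(-7\right) 4 = -28$)
$p{\left(C \right)} = -28$
$o{\left(v,K \right)} = \frac{v}{7 \left(K + v\right)}$ ($o{\left(v,K \right)} = \frac{\left(v + \left(K - K\right)\right) \frac{1}{K + v}}{7} = \frac{\left(v + 0\right) \frac{1}{K + v}}{7} = \frac{v \frac{1}{K + v}}{7} = \frac{v}{7 \left(K + v\right)}$)
$- o{\left(W,p{\left(12 \right)} \right)} = - \frac{-201}{7 \left(-28 - 201\right)} = - \frac{-201}{7 \left(-229\right)} = - \frac{\left(-201\right) \left(-1\right)}{7 \cdot 229} = \left(-1\right) \frac{201}{1603} = - \frac{201}{1603}$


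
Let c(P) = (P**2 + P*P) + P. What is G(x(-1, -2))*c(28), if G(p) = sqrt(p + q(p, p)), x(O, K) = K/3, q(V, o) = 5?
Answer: 532*sqrt(39) ≈ 3322.3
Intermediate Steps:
x(O, K) = K/3 (x(O, K) = K*(1/3) = K/3)
c(P) = P + 2*P**2 (c(P) = (P**2 + P**2) + P = 2*P**2 + P = P + 2*P**2)
G(p) = sqrt(5 + p) (G(p) = sqrt(p + 5) = sqrt(5 + p))
G(x(-1, -2))*c(28) = sqrt(5 + (1/3)*(-2))*(28*(1 + 2*28)) = sqrt(5 - 2/3)*(28*(1 + 56)) = sqrt(13/3)*(28*57) = (sqrt(39)/3)*1596 = 532*sqrt(39)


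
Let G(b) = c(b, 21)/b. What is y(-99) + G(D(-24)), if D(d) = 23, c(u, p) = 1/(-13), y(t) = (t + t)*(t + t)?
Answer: 11721995/299 ≈ 39204.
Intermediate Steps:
y(t) = 4*t² (y(t) = (2*t)*(2*t) = 4*t²)
c(u, p) = -1/13
G(b) = -1/(13*b)
y(-99) + G(D(-24)) = 4*(-99)² - 1/13/23 = 4*9801 - 1/13*1/23 = 39204 - 1/299 = 11721995/299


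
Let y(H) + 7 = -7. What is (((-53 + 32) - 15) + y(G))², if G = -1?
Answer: 2500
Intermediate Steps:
y(H) = -14 (y(H) = -7 - 7 = -14)
(((-53 + 32) - 15) + y(G))² = (((-53 + 32) - 15) - 14)² = ((-21 - 15) - 14)² = (-36 - 14)² = (-50)² = 2500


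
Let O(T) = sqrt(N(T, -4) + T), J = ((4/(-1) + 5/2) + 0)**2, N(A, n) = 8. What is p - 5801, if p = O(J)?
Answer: -5801 + sqrt(41)/2 ≈ -5797.8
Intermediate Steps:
J = 9/4 (J = ((4*(-1) + 5*(1/2)) + 0)**2 = ((-4 + 5/2) + 0)**2 = (-3/2 + 0)**2 = (-3/2)**2 = 9/4 ≈ 2.2500)
O(T) = sqrt(8 + T)
p = sqrt(41)/2 (p = sqrt(8 + 9/4) = sqrt(41/4) = sqrt(41)/2 ≈ 3.2016)
p - 5801 = sqrt(41)/2 - 5801 = -5801 + sqrt(41)/2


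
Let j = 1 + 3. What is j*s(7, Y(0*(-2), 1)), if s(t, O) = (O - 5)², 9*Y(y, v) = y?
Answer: 100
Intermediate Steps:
Y(y, v) = y/9
s(t, O) = (-5 + O)²
j = 4
j*s(7, Y(0*(-2), 1)) = 4*(-5 + (0*(-2))/9)² = 4*(-5 + (⅑)*0)² = 4*(-5 + 0)² = 4*(-5)² = 4*25 = 100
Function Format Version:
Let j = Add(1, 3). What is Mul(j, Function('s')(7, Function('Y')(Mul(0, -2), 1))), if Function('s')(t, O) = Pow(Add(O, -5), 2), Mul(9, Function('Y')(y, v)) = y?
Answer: 100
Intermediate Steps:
Function('Y')(y, v) = Mul(Rational(1, 9), y)
Function('s')(t, O) = Pow(Add(-5, O), 2)
j = 4
Mul(j, Function('s')(7, Function('Y')(Mul(0, -2), 1))) = Mul(4, Pow(Add(-5, Mul(Rational(1, 9), Mul(0, -2))), 2)) = Mul(4, Pow(Add(-5, Mul(Rational(1, 9), 0)), 2)) = Mul(4, Pow(Add(-5, 0), 2)) = Mul(4, Pow(-5, 2)) = Mul(4, 25) = 100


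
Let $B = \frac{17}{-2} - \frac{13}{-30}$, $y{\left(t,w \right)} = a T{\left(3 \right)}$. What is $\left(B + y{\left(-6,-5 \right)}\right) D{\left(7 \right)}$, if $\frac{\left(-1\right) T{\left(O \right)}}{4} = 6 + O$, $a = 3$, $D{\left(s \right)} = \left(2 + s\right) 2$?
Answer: $- \frac{10446}{5} \approx -2089.2$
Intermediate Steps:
$D{\left(s \right)} = 4 + 2 s$
$T{\left(O \right)} = -24 - 4 O$ ($T{\left(O \right)} = - 4 \left(6 + O\right) = -24 - 4 O$)
$y{\left(t,w \right)} = -108$ ($y{\left(t,w \right)} = 3 \left(-24 - 12\right) = 3 \left(-36\right) = -108$)
$B = - \frac{121}{15}$ ($B = 17 \left(- \frac{1}{2}\right) - - \frac{13}{30} = - \frac{17}{2} + \frac{13}{30} = - \frac{121}{15} \approx -8.0667$)
$\left(B + y{\left(-6,-5 \right)}\right) D{\left(7 \right)} = \left(- \frac{121}{15} - 108\right) \left(4 + 2 \cdot 7\right) = - \frac{1741 \left(4 + 14\right)}{15} = \left(- \frac{1741}{15}\right) 18 = - \frac{10446}{5}$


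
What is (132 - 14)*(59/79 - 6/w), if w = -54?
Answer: 71980/711 ≈ 101.24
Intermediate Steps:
(132 - 14)*(59/79 - 6/w) = (132 - 14)*(59/79 - 6/(-54)) = 118*(59*(1/79) - 6*(-1/54)) = 118*(59/79 + ⅑) = 118*(610/711) = 71980/711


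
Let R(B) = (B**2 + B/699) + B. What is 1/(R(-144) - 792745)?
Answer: -233/179911697 ≈ -1.2951e-6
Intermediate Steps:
R(B) = B**2 + 700*B/699 (R(B) = (B**2 + B/699) + B = B**2 + 700*B/699)
1/(R(-144) - 792745) = 1/((1/699)*(-144)*(700 + 699*(-144)) - 792745) = 1/((1/699)*(-144)*(700 - 100656) - 792745) = 1/((1/699)*(-144)*(-99956) - 792745) = 1/(4797888/233 - 792745) = 1/(-179911697/233) = -233/179911697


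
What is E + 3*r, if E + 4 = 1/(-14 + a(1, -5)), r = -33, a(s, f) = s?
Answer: -1340/13 ≈ -103.08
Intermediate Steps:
E = -53/13 (E = -4 + 1/(-14 + 1) = -4 + 1/(-13) = -4 - 1/13 = -53/13 ≈ -4.0769)
E + 3*r = -53/13 + 3*(-33) = -53/13 - 99 = -1340/13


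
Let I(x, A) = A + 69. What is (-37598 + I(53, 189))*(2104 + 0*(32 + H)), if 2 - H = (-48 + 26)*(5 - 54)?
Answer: -78563360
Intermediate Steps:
I(x, A) = 69 + A
H = -1076 (H = 2 - (-48 + 26)*(5 - 54) = 2 - (-22)*(-49) = 2 - 1*1078 = 2 - 1078 = -1076)
(-37598 + I(53, 189))*(2104 + 0*(32 + H)) = (-37598 + (69 + 189))*(2104 + 0*(32 - 1076)) = (-37598 + 258)*(2104 + 0*(-1044)) = -37340*(2104 + 0) = -37340*2104 = -78563360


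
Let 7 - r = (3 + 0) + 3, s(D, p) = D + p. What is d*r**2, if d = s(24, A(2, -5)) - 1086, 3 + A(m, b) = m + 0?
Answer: -1063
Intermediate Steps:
A(m, b) = -3 + m (A(m, b) = -3 + (m + 0) = -3 + m)
r = 1 (r = 7 - ((3 + 0) + 3) = 7 - (3 + 3) = 7 - 1*6 = 7 - 6 = 1)
d = -1063 (d = (24 + (-3 + 2)) - 1086 = (24 - 1) - 1086 = 23 - 1086 = -1063)
d*r**2 = -1063*1**2 = -1063*1 = -1063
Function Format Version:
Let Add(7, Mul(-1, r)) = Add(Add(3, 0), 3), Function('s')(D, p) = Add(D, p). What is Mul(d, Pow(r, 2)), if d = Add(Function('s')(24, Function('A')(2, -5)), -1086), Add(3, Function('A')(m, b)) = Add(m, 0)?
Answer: -1063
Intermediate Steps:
Function('A')(m, b) = Add(-3, m) (Function('A')(m, b) = Add(-3, Add(m, 0)) = Add(-3, m))
r = 1 (r = Add(7, Mul(-1, Add(Add(3, 0), 3))) = Add(7, Mul(-1, Add(3, 3))) = Add(7, Mul(-1, 6)) = Add(7, -6) = 1)
d = -1063 (d = Add(Add(24, Add(-3, 2)), -1086) = Add(Add(24, -1), -1086) = Add(23, -1086) = -1063)
Mul(d, Pow(r, 2)) = Mul(-1063, Pow(1, 2)) = Mul(-1063, 1) = -1063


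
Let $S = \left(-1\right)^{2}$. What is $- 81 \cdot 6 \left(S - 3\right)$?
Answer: $972$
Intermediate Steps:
$S = 1$
$- 81 \cdot 6 \left(S - 3\right) = - 81 \cdot 6 \left(1 - 3\right) = - 81 \cdot 6 \left(-2\right) = \left(-81\right) \left(-12\right) = 972$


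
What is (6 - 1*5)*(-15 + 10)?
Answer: -5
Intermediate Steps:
(6 - 1*5)*(-15 + 10) = (6 - 5)*(-5) = 1*(-5) = -5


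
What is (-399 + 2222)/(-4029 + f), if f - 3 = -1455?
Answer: -1823/5481 ≈ -0.33260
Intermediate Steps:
f = -1452 (f = 3 - 1455 = -1452)
(-399 + 2222)/(-4029 + f) = (-399 + 2222)/(-4029 - 1452) = 1823/(-5481) = 1823*(-1/5481) = -1823/5481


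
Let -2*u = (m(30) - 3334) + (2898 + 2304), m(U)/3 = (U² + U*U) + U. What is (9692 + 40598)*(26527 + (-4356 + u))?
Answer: 929962680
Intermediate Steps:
m(U) = 3*U + 6*U² (m(U) = 3*((U² + U*U) + U) = 3*((U² + U²) + U) = 3*(2*U² + U) = 3*(U + 2*U²) = 3*U + 6*U²)
u = -3679 (u = -((3*30*(1 + 2*30) - 3334) + (2898 + 2304))/2 = -((3*30*(1 + 60) - 3334) + 5202)/2 = -((3*30*61 - 3334) + 5202)/2 = -((5490 - 3334) + 5202)/2 = -(2156 + 5202)/2 = -½*7358 = -3679)
(9692 + 40598)*(26527 + (-4356 + u)) = (9692 + 40598)*(26527 + (-4356 - 3679)) = 50290*(26527 - 8035) = 50290*18492 = 929962680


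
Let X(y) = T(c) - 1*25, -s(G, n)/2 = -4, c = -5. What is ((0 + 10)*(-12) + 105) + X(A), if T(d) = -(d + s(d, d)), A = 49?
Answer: -43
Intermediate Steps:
s(G, n) = 8 (s(G, n) = -2*(-4) = 8)
T(d) = -8 - d (T(d) = -(d + 8) = -(8 + d) = -8 - d)
X(y) = -28 (X(y) = (-8 - 1*(-5)) - 1*25 = (-8 + 5) - 25 = -3 - 25 = -28)
((0 + 10)*(-12) + 105) + X(A) = ((0 + 10)*(-12) + 105) - 28 = (10*(-12) + 105) - 28 = (-120 + 105) - 28 = -15 - 28 = -43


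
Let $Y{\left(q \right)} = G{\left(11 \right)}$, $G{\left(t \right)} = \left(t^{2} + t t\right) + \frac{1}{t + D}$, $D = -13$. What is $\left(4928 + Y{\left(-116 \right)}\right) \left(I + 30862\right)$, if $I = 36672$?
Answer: $349117013$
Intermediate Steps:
$G{\left(t \right)} = \frac{1}{-13 + t} + 2 t^{2}$ ($G{\left(t \right)} = \left(t^{2} + t t\right) + \frac{1}{t - 13} = \left(t^{2} + t^{2}\right) + \frac{1}{-13 + t} = 2 t^{2} + \frac{1}{-13 + t} = \frac{1}{-13 + t} + 2 t^{2}$)
$Y{\left(q \right)} = \frac{483}{2}$ ($Y{\left(q \right)} = \frac{1 - 26 \cdot 11^{2} + 2 \cdot 11^{3}}{-13 + 11} = \frac{1 - 3146 + 2 \cdot 1331}{-2} = - \frac{1 - 3146 + 2662}{2} = \left(- \frac{1}{2}\right) \left(-483\right) = \frac{483}{2}$)
$\left(4928 + Y{\left(-116 \right)}\right) \left(I + 30862\right) = \left(4928 + \frac{483}{2}\right) \left(36672 + 30862\right) = \frac{10339}{2} \cdot 67534 = 349117013$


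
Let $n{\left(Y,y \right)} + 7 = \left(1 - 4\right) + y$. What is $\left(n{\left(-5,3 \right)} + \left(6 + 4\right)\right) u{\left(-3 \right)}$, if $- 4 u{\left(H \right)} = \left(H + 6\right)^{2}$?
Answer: $- \frac{27}{4} \approx -6.75$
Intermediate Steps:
$n{\left(Y,y \right)} = -10 + y$ ($n{\left(Y,y \right)} = -7 + \left(\left(1 - 4\right) + y\right) = -7 + \left(-3 + y\right) = -10 + y$)
$u{\left(H \right)} = - \frac{\left(6 + H\right)^{2}}{4}$ ($u{\left(H \right)} = - \frac{\left(H + 6\right)^{2}}{4} = - \frac{\left(6 + H\right)^{2}}{4}$)
$\left(n{\left(-5,3 \right)} + \left(6 + 4\right)\right) u{\left(-3 \right)} = \left(\left(-10 + 3\right) + \left(6 + 4\right)\right) \left(- \frac{\left(6 - 3\right)^{2}}{4}\right) = \left(-7 + 10\right) \left(- \frac{3^{2}}{4}\right) = 3 \left(\left(- \frac{1}{4}\right) 9\right) = 3 \left(- \frac{9}{4}\right) = - \frac{27}{4}$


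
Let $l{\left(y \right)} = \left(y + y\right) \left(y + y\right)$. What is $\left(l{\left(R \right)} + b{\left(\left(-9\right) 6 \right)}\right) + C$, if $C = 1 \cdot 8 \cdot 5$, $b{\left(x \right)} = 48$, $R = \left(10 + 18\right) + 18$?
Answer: $8552$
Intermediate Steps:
$R = 46$ ($R = 28 + 18 = 46$)
$l{\left(y \right)} = 4 y^{2}$ ($l{\left(y \right)} = 2 y 2 y = 4 y^{2}$)
$C = 40$ ($C = 8 \cdot 5 = 40$)
$\left(l{\left(R \right)} + b{\left(\left(-9\right) 6 \right)}\right) + C = \left(4 \cdot 46^{2} + 48\right) + 40 = \left(4 \cdot 2116 + 48\right) + 40 = \left(8464 + 48\right) + 40 = 8512 + 40 = 8552$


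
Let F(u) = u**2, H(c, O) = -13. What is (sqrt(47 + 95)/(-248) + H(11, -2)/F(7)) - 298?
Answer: -14615/49 - sqrt(142)/248 ≈ -298.31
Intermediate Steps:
(sqrt(47 + 95)/(-248) + H(11, -2)/F(7)) - 298 = (sqrt(47 + 95)/(-248) - 13/(7**2)) - 298 = (sqrt(142)*(-1/248) - 13/49) - 298 = (-sqrt(142)/248 - 13*1/49) - 298 = (-sqrt(142)/248 - 13/49) - 298 = (-13/49 - sqrt(142)/248) - 298 = -14615/49 - sqrt(142)/248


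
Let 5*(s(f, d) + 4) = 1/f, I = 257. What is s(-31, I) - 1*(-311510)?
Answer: 48283429/155 ≈ 3.1151e+5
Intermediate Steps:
s(f, d) = -4 + 1/(5*f)
s(-31, I) - 1*(-311510) = (-4 + (⅕)/(-31)) - 1*(-311510) = (-4 + (⅕)*(-1/31)) + 311510 = (-4 - 1/155) + 311510 = -621/155 + 311510 = 48283429/155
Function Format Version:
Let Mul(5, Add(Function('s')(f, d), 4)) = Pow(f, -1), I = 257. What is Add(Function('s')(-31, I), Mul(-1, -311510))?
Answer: Rational(48283429, 155) ≈ 3.1151e+5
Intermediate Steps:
Function('s')(f, d) = Add(-4, Mul(Rational(1, 5), Pow(f, -1)))
Add(Function('s')(-31, I), Mul(-1, -311510)) = Add(Add(-4, Mul(Rational(1, 5), Pow(-31, -1))), Mul(-1, -311510)) = Add(Add(-4, Mul(Rational(1, 5), Rational(-1, 31))), 311510) = Add(Add(-4, Rational(-1, 155)), 311510) = Add(Rational(-621, 155), 311510) = Rational(48283429, 155)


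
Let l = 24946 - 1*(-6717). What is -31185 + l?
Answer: 478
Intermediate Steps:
l = 31663 (l = 24946 + 6717 = 31663)
-31185 + l = -31185 + 31663 = 478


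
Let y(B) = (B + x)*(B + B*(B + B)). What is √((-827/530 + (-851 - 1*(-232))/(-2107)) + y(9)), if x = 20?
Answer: √126173427234090/159530 ≈ 70.411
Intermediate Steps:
y(B) = (20 + B)*(B + 2*B²) (y(B) = (B + 20)*(B + B*(B + B)) = (20 + B)*(B + B*(2*B)) = (20 + B)*(B + 2*B²))
√((-827/530 + (-851 - 1*(-232))/(-2107)) + y(9)) = √((-827/530 + (-851 - 1*(-232))/(-2107)) + 9*(20 + 2*9² + 41*9)) = √((-827*1/530 + (-851 + 232)*(-1/2107)) + 9*(20 + 2*81 + 369)) = √((-827/530 - 619*(-1/2107)) + 9*(20 + 162 + 369)) = √((-827/530 + 619/2107) + 9*551) = √(-1414419/1116710 + 4959) = √(5536350471/1116710) = √126173427234090/159530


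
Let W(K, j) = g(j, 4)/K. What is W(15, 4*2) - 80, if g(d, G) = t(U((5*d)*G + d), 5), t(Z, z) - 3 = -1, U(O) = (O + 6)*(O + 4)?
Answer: -1198/15 ≈ -79.867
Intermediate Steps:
U(O) = (4 + O)*(6 + O) (U(O) = (6 + O)*(4 + O) = (4 + O)*(6 + O))
t(Z, z) = 2 (t(Z, z) = 3 - 1 = 2)
g(d, G) = 2
W(K, j) = 2/K
W(15, 4*2) - 80 = 2/15 - 80 = -1198/15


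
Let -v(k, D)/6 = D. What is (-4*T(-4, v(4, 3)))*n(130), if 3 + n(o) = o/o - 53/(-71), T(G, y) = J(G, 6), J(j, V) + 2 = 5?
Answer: 1068/71 ≈ 15.042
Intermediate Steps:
v(k, D) = -6*D
J(j, V) = 3 (J(j, V) = -2 + 5 = 3)
T(G, y) = 3
n(o) = -89/71 (n(o) = -3 + (o/o - 53/(-71)) = -3 + (1 - 53*(-1/71)) = -3 + (1 + 53/71) = -3 + 124/71 = -89/71)
(-4*T(-4, v(4, 3)))*n(130) = -4*3*(-89/71) = -12*(-89/71) = 1068/71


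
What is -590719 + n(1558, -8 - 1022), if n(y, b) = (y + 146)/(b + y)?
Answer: -12995747/22 ≈ -5.9072e+5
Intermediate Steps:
n(y, b) = (146 + y)/(b + y)
-590719 + n(1558, -8 - 1022) = -590719 + (146 + 1558)/((-8 - 1022) + 1558) = -590719 + 1704/(-1030 + 1558) = -590719 + 1704/528 = -590719 + (1/528)*1704 = -590719 + 71/22 = -12995747/22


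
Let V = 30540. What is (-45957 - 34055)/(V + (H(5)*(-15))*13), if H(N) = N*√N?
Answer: -162904432/61862565 - 1040156*√5/12372513 ≈ -2.8213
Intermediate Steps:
H(N) = N^(3/2)
(-45957 - 34055)/(V + (H(5)*(-15))*13) = (-45957 - 34055)/(30540 + (5^(3/2)*(-15))*13) = -80012/(30540 + ((5*√5)*(-15))*13) = -80012/(30540 - 75*√5*13) = -80012/(30540 - 975*√5)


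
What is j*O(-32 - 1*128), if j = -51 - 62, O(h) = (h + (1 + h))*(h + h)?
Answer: -11535040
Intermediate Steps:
O(h) = 2*h*(1 + 2*h) (O(h) = (1 + 2*h)*(2*h) = 2*h*(1 + 2*h))
j = -113
j*O(-32 - 1*128) = -226*(-32 - 1*128)*(1 + 2*(-32 - 1*128)) = -226*(-32 - 128)*(1 + 2*(-32 - 128)) = -226*(-160)*(1 + 2*(-160)) = -226*(-160)*(1 - 320) = -226*(-160)*(-319) = -113*102080 = -11535040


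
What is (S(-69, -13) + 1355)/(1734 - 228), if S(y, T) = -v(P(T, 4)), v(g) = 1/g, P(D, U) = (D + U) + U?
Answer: 3388/3765 ≈ 0.89987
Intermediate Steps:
P(D, U) = D + 2*U
v(g) = 1/g
S(y, T) = -1/(8 + T) (S(y, T) = -1/(T + 2*4) = -1/(T + 8) = -1/(8 + T))
(S(-69, -13) + 1355)/(1734 - 228) = (-1/(8 - 13) + 1355)/(1734 - 228) = (-1/(-5) + 1355)/1506 = (-1*(-⅕) + 1355)*(1/1506) = (⅕ + 1355)*(1/1506) = (6776/5)*(1/1506) = 3388/3765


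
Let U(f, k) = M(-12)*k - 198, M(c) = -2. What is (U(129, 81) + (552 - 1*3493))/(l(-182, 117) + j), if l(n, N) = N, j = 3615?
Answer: -3301/3732 ≈ -0.88451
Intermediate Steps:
U(f, k) = -198 - 2*k (U(f, k) = -2*k - 198 = -198 - 2*k)
(U(129, 81) + (552 - 1*3493))/(l(-182, 117) + j) = ((-198 - 2*81) + (552 - 1*3493))/(117 + 3615) = ((-198 - 162) + (552 - 3493))/3732 = (-360 - 2941)*(1/3732) = -3301*1/3732 = -3301/3732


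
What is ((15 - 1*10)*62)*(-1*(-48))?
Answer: 14880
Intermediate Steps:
((15 - 1*10)*62)*(-1*(-48)) = ((15 - 10)*62)*48 = (5*62)*48 = 310*48 = 14880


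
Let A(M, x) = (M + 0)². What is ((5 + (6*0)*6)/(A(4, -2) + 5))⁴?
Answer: 625/194481 ≈ 0.0032137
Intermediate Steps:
A(M, x) = M²
((5 + (6*0)*6)/(A(4, -2) + 5))⁴ = ((5 + (6*0)*6)/(4² + 5))⁴ = ((5 + 0*6)/(16 + 5))⁴ = ((5 + 0)/21)⁴ = (5*(1/21))⁴ = (5/21)⁴ = 625/194481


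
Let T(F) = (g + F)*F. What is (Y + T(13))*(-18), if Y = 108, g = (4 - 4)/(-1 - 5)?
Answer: -4986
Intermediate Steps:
g = 0 (g = 0/(-6) = 0*(-⅙) = 0)
T(F) = F² (T(F) = (0 + F)*F = F*F = F²)
(Y + T(13))*(-18) = (108 + 13²)*(-18) = (108 + 169)*(-18) = 277*(-18) = -4986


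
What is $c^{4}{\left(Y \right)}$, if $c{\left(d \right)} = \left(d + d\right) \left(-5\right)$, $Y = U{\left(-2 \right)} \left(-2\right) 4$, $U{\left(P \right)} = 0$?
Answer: $0$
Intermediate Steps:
$Y = 0$ ($Y = 0 \left(-2\right) 4 = 0 \cdot 4 = 0$)
$c{\left(d \right)} = - 10 d$ ($c{\left(d \right)} = 2 d \left(-5\right) = - 10 d$)
$c^{4}{\left(Y \right)} = \left(\left(-10\right) 0\right)^{4} = 0^{4} = 0$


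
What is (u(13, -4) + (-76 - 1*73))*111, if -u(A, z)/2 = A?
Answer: -19425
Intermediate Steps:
u(A, z) = -2*A
(u(13, -4) + (-76 - 1*73))*111 = (-2*13 + (-76 - 1*73))*111 = (-26 + (-76 - 73))*111 = (-26 - 149)*111 = -175*111 = -19425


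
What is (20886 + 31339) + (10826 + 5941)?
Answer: 68992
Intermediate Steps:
(20886 + 31339) + (10826 + 5941) = 52225 + 16767 = 68992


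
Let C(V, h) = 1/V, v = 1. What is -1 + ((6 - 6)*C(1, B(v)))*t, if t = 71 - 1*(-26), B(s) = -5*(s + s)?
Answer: -1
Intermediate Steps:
B(s) = -10*s
t = 97 (t = 71 + 26 = 97)
-1 + ((6 - 6)*C(1, B(v)))*t = -1 + ((6 - 6)/1)*97 = -1 + (0*1)*97 = -1 + 0*97 = -1 + 0 = -1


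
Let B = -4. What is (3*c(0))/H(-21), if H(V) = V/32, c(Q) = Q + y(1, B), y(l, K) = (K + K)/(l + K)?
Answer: -256/21 ≈ -12.190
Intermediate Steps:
y(l, K) = 2*K/(K + l) (y(l, K) = (2*K)/(K + l) = 2*K/(K + l))
c(Q) = 8/3 + Q (c(Q) = Q + 2*(-4)/(-4 + 1) = Q + 2*(-4)/(-3) = Q + 2*(-4)*(-1/3) = Q + 8/3 = 8/3 + Q)
H(V) = V/32 (H(V) = V*(1/32) = V/32)
(3*c(0))/H(-21) = (3*(8/3 + 0))/(((1/32)*(-21))) = (3*(8/3))/(-21/32) = 8*(-32/21) = -256/21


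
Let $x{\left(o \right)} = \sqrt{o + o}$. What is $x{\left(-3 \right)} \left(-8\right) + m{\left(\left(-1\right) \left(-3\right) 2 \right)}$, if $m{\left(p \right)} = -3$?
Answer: $-3 - 8 i \sqrt{6} \approx -3.0 - 19.596 i$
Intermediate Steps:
$x{\left(o \right)} = \sqrt{2} \sqrt{o}$ ($x{\left(o \right)} = \sqrt{2 o} = \sqrt{2} \sqrt{o}$)
$x{\left(-3 \right)} \left(-8\right) + m{\left(\left(-1\right) \left(-3\right) 2 \right)} = \sqrt{2} \sqrt{-3} \left(-8\right) - 3 = \sqrt{2} i \sqrt{3} \left(-8\right) - 3 = i \sqrt{6} \left(-8\right) - 3 = - 8 i \sqrt{6} - 3 = -3 - 8 i \sqrt{6}$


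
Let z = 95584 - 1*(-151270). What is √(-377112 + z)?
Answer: I*√130258 ≈ 360.91*I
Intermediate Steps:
z = 246854 (z = 95584 + 151270 = 246854)
√(-377112 + z) = √(-377112 + 246854) = √(-130258) = I*√130258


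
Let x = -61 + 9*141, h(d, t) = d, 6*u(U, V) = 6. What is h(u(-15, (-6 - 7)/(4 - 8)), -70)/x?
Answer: 1/1208 ≈ 0.00082781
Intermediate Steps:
u(U, V) = 1 (u(U, V) = (⅙)*6 = 1)
x = 1208 (x = -61 + 1269 = 1208)
h(u(-15, (-6 - 7)/(4 - 8)), -70)/x = 1/1208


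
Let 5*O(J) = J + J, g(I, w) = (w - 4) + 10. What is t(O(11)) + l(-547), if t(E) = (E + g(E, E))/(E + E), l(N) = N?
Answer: -11997/22 ≈ -545.32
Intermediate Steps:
g(I, w) = 6 + w (g(I, w) = (-4 + w) + 10 = 6 + w)
O(J) = 2*J/5 (O(J) = (J + J)/5 = (2*J)/5 = 2*J/5)
t(E) = (6 + 2*E)/(2*E) (t(E) = (E + (6 + E))/(E + E) = (6 + 2*E)/((2*E)) = (6 + 2*E)*(1/(2*E)) = (6 + 2*E)/(2*E))
t(O(11)) + l(-547) = (3 + (⅖)*11)/(((⅖)*11)) - 547 = (3 + 22/5)/(22/5) - 547 = (5/22)*(37/5) - 547 = 37/22 - 547 = -11997/22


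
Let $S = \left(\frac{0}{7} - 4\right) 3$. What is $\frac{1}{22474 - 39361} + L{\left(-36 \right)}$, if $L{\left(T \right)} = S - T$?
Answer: $\frac{405287}{16887} \approx 24.0$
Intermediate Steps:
$S = -12$ ($S = \left(0 \cdot \frac{1}{7} - 4\right) 3 = \left(0 - 4\right) 3 = \left(-4\right) 3 = -12$)
$L{\left(T \right)} = -12 - T$
$\frac{1}{22474 - 39361} + L{\left(-36 \right)} = \frac{1}{22474 - 39361} - -24 = \frac{1}{-16887} + \left(-12 + 36\right) = - \frac{1}{16887} + 24 = \frac{405287}{16887}$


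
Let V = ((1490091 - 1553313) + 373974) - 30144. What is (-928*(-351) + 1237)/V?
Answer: 326965/280608 ≈ 1.1652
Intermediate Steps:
V = 280608 (V = (-63222 + 373974) - 30144 = 310752 - 30144 = 280608)
(-928*(-351) + 1237)/V = (-928*(-351) + 1237)/280608 = (325728 + 1237)*(1/280608) = 326965*(1/280608) = 326965/280608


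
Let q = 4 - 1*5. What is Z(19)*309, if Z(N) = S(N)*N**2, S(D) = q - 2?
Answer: -334647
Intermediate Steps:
q = -1 (q = 4 - 5 = -1)
S(D) = -3 (S(D) = -1 - 2 = -3)
Z(N) = -3*N**2
Z(19)*309 = -3*19**2*309 = -3*361*309 = -1083*309 = -334647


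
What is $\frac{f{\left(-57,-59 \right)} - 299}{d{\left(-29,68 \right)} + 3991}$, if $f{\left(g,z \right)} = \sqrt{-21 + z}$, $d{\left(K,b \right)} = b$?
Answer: $- \frac{299}{4059} + \frac{4 i \sqrt{5}}{4059} \approx -0.073663 + 0.0022036 i$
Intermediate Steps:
$\frac{f{\left(-57,-59 \right)} - 299}{d{\left(-29,68 \right)} + 3991} = \frac{\sqrt{-21 - 59} - 299}{68 + 3991} = \frac{\sqrt{-80} - 299}{4059} = \left(4 i \sqrt{5} - 299\right) \frac{1}{4059} = \left(-299 + 4 i \sqrt{5}\right) \frac{1}{4059} = - \frac{299}{4059} + \frac{4 i \sqrt{5}}{4059}$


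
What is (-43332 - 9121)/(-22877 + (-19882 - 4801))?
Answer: 52453/47560 ≈ 1.1029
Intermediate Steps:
(-43332 - 9121)/(-22877 + (-19882 - 4801)) = -52453/(-22877 - 24683) = -52453/(-47560) = -52453*(-1/47560) = 52453/47560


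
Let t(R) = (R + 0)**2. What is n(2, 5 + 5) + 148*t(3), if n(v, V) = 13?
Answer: 1345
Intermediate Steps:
t(R) = R**2
n(2, 5 + 5) + 148*t(3) = 13 + 148*3**2 = 13 + 148*9 = 13 + 1332 = 1345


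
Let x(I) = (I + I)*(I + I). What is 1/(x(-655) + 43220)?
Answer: 1/1759320 ≈ 5.6840e-7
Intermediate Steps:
x(I) = 4*I² (x(I) = (2*I)*(2*I) = 4*I²)
1/(x(-655) + 43220) = 1/(4*(-655)² + 43220) = 1/(4*429025 + 43220) = 1/(1716100 + 43220) = 1/1759320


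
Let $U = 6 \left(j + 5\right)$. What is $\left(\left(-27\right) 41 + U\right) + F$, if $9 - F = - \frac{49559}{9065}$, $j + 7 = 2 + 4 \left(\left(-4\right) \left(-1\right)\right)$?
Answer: $- \frac{9033571}{9065} \approx -996.53$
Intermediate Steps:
$j = 11$ ($j = -7 + \left(2 + 4 \left(\left(-4\right) \left(-1\right)\right)\right) = -7 + \left(2 + 4 \cdot 4\right) = -7 + \left(2 + 16\right) = -7 + 18 = 11$)
$U = 96$ ($U = 6 \left(11 + 5\right) = 6 \cdot 16 = 96$)
$F = \frac{131144}{9065}$ ($F = 9 - - \frac{49559}{9065} = 9 + \frac{49559}{9065} = \frac{131144}{9065} \approx 14.467$)
$\left(\left(-27\right) 41 + U\right) + F = \left(\left(-27\right) 41 + 96\right) + \frac{131144}{9065} = \left(-1107 + 96\right) + \frac{131144}{9065} = -1011 + \frac{131144}{9065} = - \frac{9033571}{9065}$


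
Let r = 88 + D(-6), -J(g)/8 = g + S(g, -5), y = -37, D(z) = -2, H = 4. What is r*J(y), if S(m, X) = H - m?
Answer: -2752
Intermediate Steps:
S(m, X) = 4 - m
J(g) = -32 (J(g) = -8*(g + (4 - g)) = -8*4 = -32)
r = 86 (r = 88 - 2 = 86)
r*J(y) = 86*(-32) = -2752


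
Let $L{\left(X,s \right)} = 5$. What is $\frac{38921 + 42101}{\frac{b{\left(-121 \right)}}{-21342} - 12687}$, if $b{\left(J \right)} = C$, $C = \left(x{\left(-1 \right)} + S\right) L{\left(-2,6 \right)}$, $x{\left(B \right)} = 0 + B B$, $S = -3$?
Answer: $- \frac{432292881}{67691486} \approx -6.3862$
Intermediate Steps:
$x{\left(B \right)} = B^{2}$ ($x{\left(B \right)} = 0 + B^{2} = B^{2}$)
$C = -10$ ($C = \left(\left(-1\right)^{2} - 3\right) 5 = \left(1 - 3\right) 5 = \left(-2\right) 5 = -10$)
$b{\left(J \right)} = -10$
$\frac{38921 + 42101}{\frac{b{\left(-121 \right)}}{-21342} - 12687} = \frac{38921 + 42101}{- \frac{10}{-21342} - 12687} = \frac{81022}{\left(-10\right) \left(- \frac{1}{21342}\right) - 12687} = \frac{81022}{\frac{5}{10671} - 12687} = \frac{81022}{- \frac{135382972}{10671}} = 81022 \left(- \frac{10671}{135382972}\right) = - \frac{432292881}{67691486}$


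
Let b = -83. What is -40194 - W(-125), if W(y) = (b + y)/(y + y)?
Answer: -5024354/125 ≈ -40195.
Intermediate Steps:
W(y) = (-83 + y)/(2*y) (W(y) = (-83 + y)/(y + y) = (-83 + y)/((2*y)) = (-83 + y)*(1/(2*y)) = (-83 + y)/(2*y))
-40194 - W(-125) = -40194 - (-83 - 125)/(2*(-125)) = -40194 - (-1)*(-208)/(2*125) = -40194 - 1*104/125 = -40194 - 104/125 = -5024354/125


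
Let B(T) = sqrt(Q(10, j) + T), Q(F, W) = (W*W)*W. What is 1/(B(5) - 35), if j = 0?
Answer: -7/244 - sqrt(5)/1220 ≈ -0.030521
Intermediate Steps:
Q(F, W) = W**3 (Q(F, W) = W**2*W = W**3)
B(T) = sqrt(T) (B(T) = sqrt(0**3 + T) = sqrt(0 + T) = sqrt(T))
1/(B(5) - 35) = 1/(sqrt(5) - 35) = 1/(-35 + sqrt(5))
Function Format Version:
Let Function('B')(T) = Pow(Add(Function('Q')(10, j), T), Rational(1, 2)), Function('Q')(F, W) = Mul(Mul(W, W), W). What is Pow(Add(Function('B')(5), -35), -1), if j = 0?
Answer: Add(Rational(-7, 244), Mul(Rational(-1, 1220), Pow(5, Rational(1, 2)))) ≈ -0.030521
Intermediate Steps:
Function('Q')(F, W) = Pow(W, 3) (Function('Q')(F, W) = Mul(Pow(W, 2), W) = Pow(W, 3))
Function('B')(T) = Pow(T, Rational(1, 2)) (Function('B')(T) = Pow(Add(Pow(0, 3), T), Rational(1, 2)) = Pow(Add(0, T), Rational(1, 2)) = Pow(T, Rational(1, 2)))
Pow(Add(Function('B')(5), -35), -1) = Pow(Add(Pow(5, Rational(1, 2)), -35), -1) = Pow(Add(-35, Pow(5, Rational(1, 2))), -1)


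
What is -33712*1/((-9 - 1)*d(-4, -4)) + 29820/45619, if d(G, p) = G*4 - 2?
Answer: -54733576/293265 ≈ -186.64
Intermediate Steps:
d(G, p) = -2 + 4*G (d(G, p) = 4*G - 2 = -2 + 4*G)
-33712*1/((-9 - 1)*d(-4, -4)) + 29820/45619 = -33712*1/((-9 - 1)*(-2 + 4*(-4))) + 29820/45619 = -33712*(-1/(10*(-2 - 16))) + 29820*(1/45619) = -33712/((-10*(-18))) + 4260/6517 = -33712/180 + 4260/6517 = -33712*1/180 + 4260/6517 = -8428/45 + 4260/6517 = -54733576/293265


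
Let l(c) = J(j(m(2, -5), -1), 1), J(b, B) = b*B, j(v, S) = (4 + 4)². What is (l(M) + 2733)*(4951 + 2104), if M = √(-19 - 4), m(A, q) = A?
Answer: 19732835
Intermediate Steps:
j(v, S) = 64 (j(v, S) = 8² = 64)
M = I*√23 (M = √(-23) = I*√23 ≈ 4.7958*I)
J(b, B) = B*b
l(c) = 64 (l(c) = 1*64 = 64)
(l(M) + 2733)*(4951 + 2104) = (64 + 2733)*(4951 + 2104) = 2797*7055 = 19732835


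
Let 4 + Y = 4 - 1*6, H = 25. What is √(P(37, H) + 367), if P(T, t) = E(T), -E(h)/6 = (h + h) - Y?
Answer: I*√113 ≈ 10.63*I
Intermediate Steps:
Y = -6 (Y = -4 + (4 - 1*6) = -4 + (4 - 6) = -4 - 2 = -6)
E(h) = -36 - 12*h (E(h) = -6*((h + h) - 1*(-6)) = -6*(2*h + 6) = -6*(6 + 2*h) = -36 - 12*h)
P(T, t) = -36 - 12*T
√(P(37, H) + 367) = √((-36 - 12*37) + 367) = √((-36 - 444) + 367) = √(-480 + 367) = √(-113) = I*√113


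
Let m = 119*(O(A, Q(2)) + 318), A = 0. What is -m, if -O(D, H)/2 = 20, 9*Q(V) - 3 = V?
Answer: -33082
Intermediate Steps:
Q(V) = ⅓ + V/9
O(D, H) = -40 (O(D, H) = -2*20 = -40)
m = 33082 (m = 119*(-40 + 318) = 119*278 = 33082)
-m = -1*33082 = -33082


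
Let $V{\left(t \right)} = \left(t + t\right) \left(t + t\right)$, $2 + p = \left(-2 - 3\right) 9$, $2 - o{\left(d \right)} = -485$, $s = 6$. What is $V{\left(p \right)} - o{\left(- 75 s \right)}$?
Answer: $8349$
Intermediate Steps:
$o{\left(d \right)} = 487$ ($o{\left(d \right)} = 2 - -485 = 2 + 485 = 487$)
$p = -47$ ($p = -2 + \left(-2 - 3\right) 9 = -2 - 45 = -47$)
$V{\left(t \right)} = 4 t^{2}$ ($V{\left(t \right)} = 2 t 2 t = 4 t^{2}$)
$V{\left(p \right)} - o{\left(- 75 s \right)} = 4 \left(-47\right)^{2} - 487 = 4 \cdot 2209 - 487 = 8836 - 487 = 8349$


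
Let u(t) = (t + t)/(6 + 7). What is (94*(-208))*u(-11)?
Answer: 33088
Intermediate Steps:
u(t) = 2*t/13 (u(t) = (2*t)/13 = (2*t)*(1/13) = 2*t/13)
(94*(-208))*u(-11) = (94*(-208))*((2/13)*(-11)) = -19552*(-22/13) = 33088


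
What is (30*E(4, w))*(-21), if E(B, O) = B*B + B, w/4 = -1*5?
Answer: -12600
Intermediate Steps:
w = -20 (w = 4*(-1*5) = 4*(-5) = -20)
E(B, O) = B + B² (E(B, O) = B² + B = B + B²)
(30*E(4, w))*(-21) = (30*(4*(1 + 4)))*(-21) = (30*(4*5))*(-21) = (30*20)*(-21) = 600*(-21) = -12600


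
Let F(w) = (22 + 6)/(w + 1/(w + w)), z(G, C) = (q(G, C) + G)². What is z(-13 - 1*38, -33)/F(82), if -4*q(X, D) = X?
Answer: 314827641/73472 ≈ 4285.0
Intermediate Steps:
q(X, D) = -X/4
z(G, C) = 9*G²/16 (z(G, C) = (-G/4 + G)² = (3*G/4)² = 9*G²/16)
F(w) = 28/(w + 1/(2*w))
z(-13 - 1*38, -33)/F(82) = (9*(-13 - 1*38)²/16)/((56*82/(1 + 2*82²))) = (9*(-13 - 38)²/16)/((56*82/(1 + 2*6724))) = ((9/16)*(-51)²)/((56*82/(1 + 13448))) = ((9/16)*2601)/((56*82/13449)) = 23409/(16*((56*82*(1/13449)))) = 23409/(16*(4592/13449)) = (23409/16)*(13449/4592) = 314827641/73472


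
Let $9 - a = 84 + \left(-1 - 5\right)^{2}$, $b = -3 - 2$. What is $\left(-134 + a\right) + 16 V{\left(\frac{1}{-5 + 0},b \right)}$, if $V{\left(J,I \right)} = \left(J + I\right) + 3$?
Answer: $- \frac{1401}{5} \approx -280.2$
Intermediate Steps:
$b = -5$
$V{\left(J,I \right)} = 3 + I + J$ ($V{\left(J,I \right)} = \left(I + J\right) + 3 = 3 + I + J$)
$a = -111$ ($a = 9 - \left(84 + \left(-1 - 5\right)^{2}\right) = 9 - \left(84 + \left(-6\right)^{2}\right) = 9 - \left(84 + 36\right) = 9 - 120 = -111$)
$\left(-134 + a\right) + 16 V{\left(\frac{1}{-5 + 0},b \right)} = \left(-134 - 111\right) + 16 \left(3 - 5 + \frac{1}{-5 + 0}\right) = -245 + 16 \left(3 - 5 + \frac{1}{-5}\right) = -245 + 16 \left(3 - 5 - \frac{1}{5}\right) = -245 + 16 \left(- \frac{11}{5}\right) = -245 - \frac{176}{5} = - \frac{1401}{5}$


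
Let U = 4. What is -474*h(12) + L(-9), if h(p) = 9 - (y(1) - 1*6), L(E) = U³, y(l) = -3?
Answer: -8468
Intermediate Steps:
L(E) = 64 (L(E) = 4³ = 64)
h(p) = 18 (h(p) = 9 - (-3 - 1*6) = 9 - (-3 - 6) = 9 - 1*(-9) = 9 + 9 = 18)
-474*h(12) + L(-9) = -474*18 + 64 = -8532 + 64 = -8468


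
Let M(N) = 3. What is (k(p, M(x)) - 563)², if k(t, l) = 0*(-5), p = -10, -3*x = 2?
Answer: 316969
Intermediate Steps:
x = -⅔ (x = -⅓*2 = -⅔ ≈ -0.66667)
k(t, l) = 0
(k(p, M(x)) - 563)² = (0 - 563)² = (-563)² = 316969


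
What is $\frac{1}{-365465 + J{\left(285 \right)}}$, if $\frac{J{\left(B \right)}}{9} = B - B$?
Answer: $- \frac{1}{365465} \approx -2.7362 \cdot 10^{-6}$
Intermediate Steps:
$J{\left(B \right)} = 0$ ($J{\left(B \right)} = 9 \left(B - B\right) = 9 \cdot 0 = 0$)
$\frac{1}{-365465 + J{\left(285 \right)}} = \frac{1}{-365465 + 0} = \frac{1}{-365465} = - \frac{1}{365465}$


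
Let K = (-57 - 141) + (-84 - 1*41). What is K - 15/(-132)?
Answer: -14207/44 ≈ -322.89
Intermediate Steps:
K = -323 (K = -198 + (-84 - 41) = -198 - 125 = -323)
K - 15/(-132) = -323 - 15/(-132) = -323 - 15*(-1/132) = -323 + 5/44 = -14207/44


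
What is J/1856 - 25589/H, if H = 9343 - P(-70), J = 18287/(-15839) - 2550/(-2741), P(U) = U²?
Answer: -2061945541480747/358006638211392 ≈ -5.7595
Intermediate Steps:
J = -9735217/43414699 (J = 18287*(-1/15839) - 2550*(-1/2741) = -18287/15839 + 2550/2741 = -9735217/43414699 ≈ -0.22424)
H = 4443 (H = 9343 - 1*(-70)² = 9343 - 1*4900 = 9343 - 4900 = 4443)
J/1856 - 25589/H = -9735217/43414699/1856 - 25589/4443 = -9735217/43414699*1/1856 - 25589*1/4443 = -9735217/80577681344 - 25589/4443 = -2061945541480747/358006638211392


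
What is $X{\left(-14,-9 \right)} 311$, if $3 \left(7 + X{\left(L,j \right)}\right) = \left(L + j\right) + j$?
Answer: $- \frac{16483}{3} \approx -5494.3$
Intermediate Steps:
$X{\left(L,j \right)} = -7 + \frac{L}{3} + \frac{2 j}{3}$ ($X{\left(L,j \right)} = -7 + \frac{\left(L + j\right) + j}{3} = -7 + \frac{L + 2 j}{3} = -7 + \left(\frac{L}{3} + \frac{2 j}{3}\right) = -7 + \frac{L}{3} + \frac{2 j}{3}$)
$X{\left(-14,-9 \right)} 311 = \left(-7 + \frac{1}{3} \left(-14\right) + \frac{2}{3} \left(-9\right)\right) 311 = \left(-7 - \frac{14}{3} - 6\right) 311 = \left(- \frac{53}{3}\right) 311 = - \frac{16483}{3}$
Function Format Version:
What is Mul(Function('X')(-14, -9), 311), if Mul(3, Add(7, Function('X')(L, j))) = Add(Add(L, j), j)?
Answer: Rational(-16483, 3) ≈ -5494.3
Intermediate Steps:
Function('X')(L, j) = Add(-7, Mul(Rational(1, 3), L), Mul(Rational(2, 3), j)) (Function('X')(L, j) = Add(-7, Mul(Rational(1, 3), Add(Add(L, j), j))) = Add(-7, Mul(Rational(1, 3), Add(L, Mul(2, j)))) = Add(-7, Add(Mul(Rational(1, 3), L), Mul(Rational(2, 3), j))) = Add(-7, Mul(Rational(1, 3), L), Mul(Rational(2, 3), j)))
Mul(Function('X')(-14, -9), 311) = Mul(Add(-7, Mul(Rational(1, 3), -14), Mul(Rational(2, 3), -9)), 311) = Mul(Add(-7, Rational(-14, 3), -6), 311) = Mul(Rational(-53, 3), 311) = Rational(-16483, 3)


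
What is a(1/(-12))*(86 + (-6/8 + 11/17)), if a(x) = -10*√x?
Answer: -9735*I*√3/68 ≈ -247.96*I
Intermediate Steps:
a(1/(-12))*(86 + (-6/8 + 11/17)) = (-10*I*√3/6)*(86 + (-6/8 + 11/17)) = (-5*I*√3/3)*(86 + (-6*⅛ + 11*(1/17))) = (-5*I*√3/3)*(86 + (-¾ + 11/17)) = (-5*I*√3/3)*(86 - 7/68) = -5*I*√3/3*(5841/68) = -9735*I*√3/68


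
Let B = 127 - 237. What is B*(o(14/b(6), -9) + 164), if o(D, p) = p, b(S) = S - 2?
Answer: -17050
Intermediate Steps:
b(S) = -2 + S
B = -110
B*(o(14/b(6), -9) + 164) = -110*(-9 + 164) = -110*155 = -17050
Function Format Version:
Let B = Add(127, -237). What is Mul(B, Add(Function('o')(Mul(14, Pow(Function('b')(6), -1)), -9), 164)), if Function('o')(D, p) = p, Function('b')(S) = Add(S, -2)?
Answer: -17050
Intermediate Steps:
Function('b')(S) = Add(-2, S)
B = -110
Mul(B, Add(Function('o')(Mul(14, Pow(Function('b')(6), -1)), -9), 164)) = Mul(-110, Add(-9, 164)) = Mul(-110, 155) = -17050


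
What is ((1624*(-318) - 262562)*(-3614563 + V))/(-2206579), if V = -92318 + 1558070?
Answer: -1673910876134/2206579 ≈ -7.5860e+5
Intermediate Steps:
V = 1465752
((1624*(-318) - 262562)*(-3614563 + V))/(-2206579) = ((1624*(-318) - 262562)*(-3614563 + 1465752))/(-2206579) = ((-516432 - 262562)*(-2148811))*(-1/2206579) = -778994*(-2148811)*(-1/2206579) = 1673910876134*(-1/2206579) = -1673910876134/2206579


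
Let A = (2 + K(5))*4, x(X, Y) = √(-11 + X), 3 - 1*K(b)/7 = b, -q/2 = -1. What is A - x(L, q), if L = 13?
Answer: -48 - √2 ≈ -49.414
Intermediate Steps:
q = 2 (q = -2*(-1) = 2)
K(b) = 21 - 7*b
A = -48 (A = (2 + (21 - 7*5))*4 = (2 + (21 - 35))*4 = (2 - 14)*4 = -12*4 = -48)
A - x(L, q) = -48 - √(-11 + 13) = -48 - √2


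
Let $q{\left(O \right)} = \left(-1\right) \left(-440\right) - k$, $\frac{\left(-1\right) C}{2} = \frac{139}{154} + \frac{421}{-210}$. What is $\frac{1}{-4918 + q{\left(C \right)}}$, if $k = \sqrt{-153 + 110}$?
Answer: $\frac{i}{\sqrt{43} - 4478 i} \approx -0.00022331 + 3.2701 \cdot 10^{-7} i$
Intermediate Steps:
$k = i \sqrt{43}$ ($k = \sqrt{-43} = i \sqrt{43} \approx 6.5574 i$)
$C = \frac{2546}{1155}$ ($C = - 2 \left(\frac{139}{154} + \frac{421}{-210}\right) = - 2 \left(139 \cdot \frac{1}{154} + 421 \left(- \frac{1}{210}\right)\right) = - 2 \left(\frac{139}{154} - \frac{421}{210}\right) = \left(-2\right) \left(- \frac{1273}{1155}\right) = \frac{2546}{1155} \approx 2.2043$)
$q{\left(O \right)} = 440 - i \sqrt{43}$ ($q{\left(O \right)} = \left(-1\right) \left(-440\right) - i \sqrt{43} = 440 - i \sqrt{43}$)
$\frac{1}{-4918 + q{\left(C \right)}} = \frac{1}{-4918 + \left(440 - i \sqrt{43}\right)} = \frac{1}{-4478 - i \sqrt{43}}$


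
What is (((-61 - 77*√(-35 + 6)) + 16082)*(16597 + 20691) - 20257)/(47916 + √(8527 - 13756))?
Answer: 3180402091284/255105365 - 2871176*√16849/765316095 - 15286141024*I*√29/255105365 - 199123597*I*√581/255105365 ≈ 12467.0 - 341.5*I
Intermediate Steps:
(((-61 - 77*√(-35 + 6)) + 16082)*(16597 + 20691) - 20257)/(47916 + √(8527 - 13756)) = (((-61 - 77*I*√29) + 16082)*37288 - 20257)/(47916 + √(-5229)) = (((-61 - 77*I*√29) + 16082)*37288 - 20257)/(47916 + 3*I*√581) = ((16021 - 77*I*√29)*37288 - 20257)/(47916 + 3*I*√581) = ((597391048 - 2871176*I*√29) - 20257)/(47916 + 3*I*√581) = (597370791 - 2871176*I*√29)/(47916 + 3*I*√581)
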